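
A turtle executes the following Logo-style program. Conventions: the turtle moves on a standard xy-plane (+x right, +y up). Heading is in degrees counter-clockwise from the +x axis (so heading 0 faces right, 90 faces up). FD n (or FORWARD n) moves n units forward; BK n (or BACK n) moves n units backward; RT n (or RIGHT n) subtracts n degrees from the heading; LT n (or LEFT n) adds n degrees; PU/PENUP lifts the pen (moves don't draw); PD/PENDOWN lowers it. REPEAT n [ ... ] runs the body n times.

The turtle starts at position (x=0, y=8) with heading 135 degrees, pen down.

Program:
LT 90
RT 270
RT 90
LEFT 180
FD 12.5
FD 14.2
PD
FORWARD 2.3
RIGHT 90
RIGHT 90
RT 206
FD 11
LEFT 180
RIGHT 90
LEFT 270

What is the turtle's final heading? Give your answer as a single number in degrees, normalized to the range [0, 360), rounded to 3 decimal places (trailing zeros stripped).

Executing turtle program step by step:
Start: pos=(0,8), heading=135, pen down
LT 90: heading 135 -> 225
RT 270: heading 225 -> 315
RT 90: heading 315 -> 225
LT 180: heading 225 -> 45
FD 12.5: (0,8) -> (8.839,16.839) [heading=45, draw]
FD 14.2: (8.839,16.839) -> (18.88,26.88) [heading=45, draw]
PD: pen down
FD 2.3: (18.88,26.88) -> (20.506,28.506) [heading=45, draw]
RT 90: heading 45 -> 315
RT 90: heading 315 -> 225
RT 206: heading 225 -> 19
FD 11: (20.506,28.506) -> (30.907,32.087) [heading=19, draw]
LT 180: heading 19 -> 199
RT 90: heading 199 -> 109
LT 270: heading 109 -> 19
Final: pos=(30.907,32.087), heading=19, 4 segment(s) drawn

Answer: 19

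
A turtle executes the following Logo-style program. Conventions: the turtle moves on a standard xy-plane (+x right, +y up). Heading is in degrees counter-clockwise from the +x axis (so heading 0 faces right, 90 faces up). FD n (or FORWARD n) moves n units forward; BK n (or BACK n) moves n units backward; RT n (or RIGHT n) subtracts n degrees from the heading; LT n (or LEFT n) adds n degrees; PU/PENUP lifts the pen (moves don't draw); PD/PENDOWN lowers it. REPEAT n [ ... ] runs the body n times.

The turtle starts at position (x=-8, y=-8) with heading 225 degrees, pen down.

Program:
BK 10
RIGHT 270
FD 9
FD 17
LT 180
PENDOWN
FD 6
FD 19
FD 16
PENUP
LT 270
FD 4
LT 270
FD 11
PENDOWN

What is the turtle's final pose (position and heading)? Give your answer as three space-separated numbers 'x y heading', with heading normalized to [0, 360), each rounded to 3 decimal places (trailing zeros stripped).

Executing turtle program step by step:
Start: pos=(-8,-8), heading=225, pen down
BK 10: (-8,-8) -> (-0.929,-0.929) [heading=225, draw]
RT 270: heading 225 -> 315
FD 9: (-0.929,-0.929) -> (5.435,-7.293) [heading=315, draw]
FD 17: (5.435,-7.293) -> (17.456,-19.314) [heading=315, draw]
LT 180: heading 315 -> 135
PD: pen down
FD 6: (17.456,-19.314) -> (13.213,-15.071) [heading=135, draw]
FD 19: (13.213,-15.071) -> (-0.222,-1.636) [heading=135, draw]
FD 16: (-0.222,-1.636) -> (-11.536,9.678) [heading=135, draw]
PU: pen up
LT 270: heading 135 -> 45
FD 4: (-11.536,9.678) -> (-8.707,12.506) [heading=45, move]
LT 270: heading 45 -> 315
FD 11: (-8.707,12.506) -> (-0.929,4.728) [heading=315, move]
PD: pen down
Final: pos=(-0.929,4.728), heading=315, 6 segment(s) drawn

Answer: -0.929 4.728 315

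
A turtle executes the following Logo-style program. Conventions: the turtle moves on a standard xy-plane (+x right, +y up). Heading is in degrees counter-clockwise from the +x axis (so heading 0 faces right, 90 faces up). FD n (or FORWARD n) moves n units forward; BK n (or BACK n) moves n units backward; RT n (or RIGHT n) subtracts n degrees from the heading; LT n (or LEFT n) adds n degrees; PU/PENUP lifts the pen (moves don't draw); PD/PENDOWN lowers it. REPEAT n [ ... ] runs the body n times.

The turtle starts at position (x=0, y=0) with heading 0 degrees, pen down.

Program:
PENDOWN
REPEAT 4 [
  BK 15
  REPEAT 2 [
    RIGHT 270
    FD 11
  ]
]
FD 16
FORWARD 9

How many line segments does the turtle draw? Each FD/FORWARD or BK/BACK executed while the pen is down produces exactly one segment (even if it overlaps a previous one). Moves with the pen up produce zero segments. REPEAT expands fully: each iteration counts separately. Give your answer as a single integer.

Executing turtle program step by step:
Start: pos=(0,0), heading=0, pen down
PD: pen down
REPEAT 4 [
  -- iteration 1/4 --
  BK 15: (0,0) -> (-15,0) [heading=0, draw]
  REPEAT 2 [
    -- iteration 1/2 --
    RT 270: heading 0 -> 90
    FD 11: (-15,0) -> (-15,11) [heading=90, draw]
    -- iteration 2/2 --
    RT 270: heading 90 -> 180
    FD 11: (-15,11) -> (-26,11) [heading=180, draw]
  ]
  -- iteration 2/4 --
  BK 15: (-26,11) -> (-11,11) [heading=180, draw]
  REPEAT 2 [
    -- iteration 1/2 --
    RT 270: heading 180 -> 270
    FD 11: (-11,11) -> (-11,0) [heading=270, draw]
    -- iteration 2/2 --
    RT 270: heading 270 -> 0
    FD 11: (-11,0) -> (0,0) [heading=0, draw]
  ]
  -- iteration 3/4 --
  BK 15: (0,0) -> (-15,0) [heading=0, draw]
  REPEAT 2 [
    -- iteration 1/2 --
    RT 270: heading 0 -> 90
    FD 11: (-15,0) -> (-15,11) [heading=90, draw]
    -- iteration 2/2 --
    RT 270: heading 90 -> 180
    FD 11: (-15,11) -> (-26,11) [heading=180, draw]
  ]
  -- iteration 4/4 --
  BK 15: (-26,11) -> (-11,11) [heading=180, draw]
  REPEAT 2 [
    -- iteration 1/2 --
    RT 270: heading 180 -> 270
    FD 11: (-11,11) -> (-11,0) [heading=270, draw]
    -- iteration 2/2 --
    RT 270: heading 270 -> 0
    FD 11: (-11,0) -> (0,0) [heading=0, draw]
  ]
]
FD 16: (0,0) -> (16,0) [heading=0, draw]
FD 9: (16,0) -> (25,0) [heading=0, draw]
Final: pos=(25,0), heading=0, 14 segment(s) drawn
Segments drawn: 14

Answer: 14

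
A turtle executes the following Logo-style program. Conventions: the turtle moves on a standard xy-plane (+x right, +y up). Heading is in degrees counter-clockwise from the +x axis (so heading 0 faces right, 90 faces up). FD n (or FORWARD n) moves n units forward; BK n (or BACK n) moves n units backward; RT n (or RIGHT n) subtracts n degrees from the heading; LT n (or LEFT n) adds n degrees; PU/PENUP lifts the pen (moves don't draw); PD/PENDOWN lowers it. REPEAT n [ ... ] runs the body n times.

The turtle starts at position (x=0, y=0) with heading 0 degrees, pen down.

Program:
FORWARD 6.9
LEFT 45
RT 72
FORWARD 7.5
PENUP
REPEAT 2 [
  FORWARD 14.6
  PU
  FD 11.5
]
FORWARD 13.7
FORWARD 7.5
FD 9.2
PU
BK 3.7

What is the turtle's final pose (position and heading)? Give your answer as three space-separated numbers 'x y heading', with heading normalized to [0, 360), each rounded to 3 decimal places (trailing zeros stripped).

Answer: 83.883 -39.225 333

Derivation:
Executing turtle program step by step:
Start: pos=(0,0), heading=0, pen down
FD 6.9: (0,0) -> (6.9,0) [heading=0, draw]
LT 45: heading 0 -> 45
RT 72: heading 45 -> 333
FD 7.5: (6.9,0) -> (13.583,-3.405) [heading=333, draw]
PU: pen up
REPEAT 2 [
  -- iteration 1/2 --
  FD 14.6: (13.583,-3.405) -> (26.591,-10.033) [heading=333, move]
  PU: pen up
  FD 11.5: (26.591,-10.033) -> (36.838,-15.254) [heading=333, move]
  -- iteration 2/2 --
  FD 14.6: (36.838,-15.254) -> (49.847,-21.882) [heading=333, move]
  PU: pen up
  FD 11.5: (49.847,-21.882) -> (60.093,-27.103) [heading=333, move]
]
FD 13.7: (60.093,-27.103) -> (72.3,-33.323) [heading=333, move]
FD 7.5: (72.3,-33.323) -> (78.982,-36.728) [heading=333, move]
FD 9.2: (78.982,-36.728) -> (87.18,-40.905) [heading=333, move]
PU: pen up
BK 3.7: (87.18,-40.905) -> (83.883,-39.225) [heading=333, move]
Final: pos=(83.883,-39.225), heading=333, 2 segment(s) drawn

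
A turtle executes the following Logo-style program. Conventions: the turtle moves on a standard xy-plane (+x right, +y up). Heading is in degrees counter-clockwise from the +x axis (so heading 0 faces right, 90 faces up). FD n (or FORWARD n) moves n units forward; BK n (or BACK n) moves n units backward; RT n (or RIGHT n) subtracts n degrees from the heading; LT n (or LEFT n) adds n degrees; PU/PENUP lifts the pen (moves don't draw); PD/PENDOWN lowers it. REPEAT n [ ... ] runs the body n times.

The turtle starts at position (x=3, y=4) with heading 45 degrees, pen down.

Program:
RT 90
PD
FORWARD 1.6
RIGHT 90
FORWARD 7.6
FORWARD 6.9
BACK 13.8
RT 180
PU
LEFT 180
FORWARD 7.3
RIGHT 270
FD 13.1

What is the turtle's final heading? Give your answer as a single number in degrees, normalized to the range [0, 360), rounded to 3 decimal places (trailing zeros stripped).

Executing turtle program step by step:
Start: pos=(3,4), heading=45, pen down
RT 90: heading 45 -> 315
PD: pen down
FD 1.6: (3,4) -> (4.131,2.869) [heading=315, draw]
RT 90: heading 315 -> 225
FD 7.6: (4.131,2.869) -> (-1.243,-2.505) [heading=225, draw]
FD 6.9: (-1.243,-2.505) -> (-6.122,-7.384) [heading=225, draw]
BK 13.8: (-6.122,-7.384) -> (3.636,2.374) [heading=225, draw]
RT 180: heading 225 -> 45
PU: pen up
LT 180: heading 45 -> 225
FD 7.3: (3.636,2.374) -> (-1.525,-2.788) [heading=225, move]
RT 270: heading 225 -> 315
FD 13.1: (-1.525,-2.788) -> (7.738,-12.051) [heading=315, move]
Final: pos=(7.738,-12.051), heading=315, 4 segment(s) drawn

Answer: 315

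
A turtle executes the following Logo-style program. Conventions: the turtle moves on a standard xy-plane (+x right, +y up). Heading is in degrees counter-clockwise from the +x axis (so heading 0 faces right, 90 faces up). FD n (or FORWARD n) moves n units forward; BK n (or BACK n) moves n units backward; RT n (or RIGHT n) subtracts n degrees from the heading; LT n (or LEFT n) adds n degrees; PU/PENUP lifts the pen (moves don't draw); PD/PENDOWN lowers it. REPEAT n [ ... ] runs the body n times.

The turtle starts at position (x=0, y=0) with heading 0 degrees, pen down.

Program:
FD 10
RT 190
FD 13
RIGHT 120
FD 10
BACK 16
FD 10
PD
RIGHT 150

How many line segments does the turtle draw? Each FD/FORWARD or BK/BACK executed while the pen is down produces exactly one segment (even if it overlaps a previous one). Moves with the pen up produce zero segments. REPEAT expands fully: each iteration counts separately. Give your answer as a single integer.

Executing turtle program step by step:
Start: pos=(0,0), heading=0, pen down
FD 10: (0,0) -> (10,0) [heading=0, draw]
RT 190: heading 0 -> 170
FD 13: (10,0) -> (-2.803,2.257) [heading=170, draw]
RT 120: heading 170 -> 50
FD 10: (-2.803,2.257) -> (3.625,9.918) [heading=50, draw]
BK 16: (3.625,9.918) -> (-6.659,-2.339) [heading=50, draw]
FD 10: (-6.659,-2.339) -> (-0.231,5.322) [heading=50, draw]
PD: pen down
RT 150: heading 50 -> 260
Final: pos=(-0.231,5.322), heading=260, 5 segment(s) drawn
Segments drawn: 5

Answer: 5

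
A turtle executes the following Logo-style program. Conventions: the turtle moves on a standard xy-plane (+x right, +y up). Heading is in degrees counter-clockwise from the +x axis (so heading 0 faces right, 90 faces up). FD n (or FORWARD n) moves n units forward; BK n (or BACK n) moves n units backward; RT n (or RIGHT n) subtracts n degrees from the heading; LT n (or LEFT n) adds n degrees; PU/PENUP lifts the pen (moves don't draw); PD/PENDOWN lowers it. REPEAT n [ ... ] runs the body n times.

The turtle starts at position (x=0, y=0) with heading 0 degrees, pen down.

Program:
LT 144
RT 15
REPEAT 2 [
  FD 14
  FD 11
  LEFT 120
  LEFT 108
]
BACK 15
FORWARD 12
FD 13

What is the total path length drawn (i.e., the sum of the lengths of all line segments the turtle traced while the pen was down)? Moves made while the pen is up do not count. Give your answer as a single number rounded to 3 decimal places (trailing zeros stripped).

Answer: 90

Derivation:
Executing turtle program step by step:
Start: pos=(0,0), heading=0, pen down
LT 144: heading 0 -> 144
RT 15: heading 144 -> 129
REPEAT 2 [
  -- iteration 1/2 --
  FD 14: (0,0) -> (-8.81,10.88) [heading=129, draw]
  FD 11: (-8.81,10.88) -> (-15.733,19.429) [heading=129, draw]
  LT 120: heading 129 -> 249
  LT 108: heading 249 -> 357
  -- iteration 2/2 --
  FD 14: (-15.733,19.429) -> (-1.752,18.696) [heading=357, draw]
  FD 11: (-1.752,18.696) -> (9.233,18.12) [heading=357, draw]
  LT 120: heading 357 -> 117
  LT 108: heading 117 -> 225
]
BK 15: (9.233,18.12) -> (19.839,28.727) [heading=225, draw]
FD 12: (19.839,28.727) -> (11.354,20.242) [heading=225, draw]
FD 13: (11.354,20.242) -> (2.162,11.049) [heading=225, draw]
Final: pos=(2.162,11.049), heading=225, 7 segment(s) drawn

Segment lengths:
  seg 1: (0,0) -> (-8.81,10.88), length = 14
  seg 2: (-8.81,10.88) -> (-15.733,19.429), length = 11
  seg 3: (-15.733,19.429) -> (-1.752,18.696), length = 14
  seg 4: (-1.752,18.696) -> (9.233,18.12), length = 11
  seg 5: (9.233,18.12) -> (19.839,28.727), length = 15
  seg 6: (19.839,28.727) -> (11.354,20.242), length = 12
  seg 7: (11.354,20.242) -> (2.162,11.049), length = 13
Total = 90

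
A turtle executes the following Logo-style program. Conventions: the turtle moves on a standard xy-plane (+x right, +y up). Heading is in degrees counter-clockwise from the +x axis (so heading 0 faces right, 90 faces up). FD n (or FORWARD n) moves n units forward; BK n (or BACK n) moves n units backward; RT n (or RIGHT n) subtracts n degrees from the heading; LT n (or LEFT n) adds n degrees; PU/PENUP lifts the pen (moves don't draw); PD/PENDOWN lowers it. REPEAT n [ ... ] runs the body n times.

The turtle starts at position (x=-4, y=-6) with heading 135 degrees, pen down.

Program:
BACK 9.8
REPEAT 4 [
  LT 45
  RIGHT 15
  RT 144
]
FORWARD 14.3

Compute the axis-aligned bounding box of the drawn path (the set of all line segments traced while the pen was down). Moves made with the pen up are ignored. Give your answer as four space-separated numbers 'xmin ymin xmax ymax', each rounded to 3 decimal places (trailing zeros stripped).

Answer: -4 -12.93 14.043 -3.93

Derivation:
Executing turtle program step by step:
Start: pos=(-4,-6), heading=135, pen down
BK 9.8: (-4,-6) -> (2.93,-12.93) [heading=135, draw]
REPEAT 4 [
  -- iteration 1/4 --
  LT 45: heading 135 -> 180
  RT 15: heading 180 -> 165
  RT 144: heading 165 -> 21
  -- iteration 2/4 --
  LT 45: heading 21 -> 66
  RT 15: heading 66 -> 51
  RT 144: heading 51 -> 267
  -- iteration 3/4 --
  LT 45: heading 267 -> 312
  RT 15: heading 312 -> 297
  RT 144: heading 297 -> 153
  -- iteration 4/4 --
  LT 45: heading 153 -> 198
  RT 15: heading 198 -> 183
  RT 144: heading 183 -> 39
]
FD 14.3: (2.93,-12.93) -> (14.043,-3.93) [heading=39, draw]
Final: pos=(14.043,-3.93), heading=39, 2 segment(s) drawn

Segment endpoints: x in {-4, 2.93, 14.043}, y in {-12.93, -6, -3.93}
xmin=-4, ymin=-12.93, xmax=14.043, ymax=-3.93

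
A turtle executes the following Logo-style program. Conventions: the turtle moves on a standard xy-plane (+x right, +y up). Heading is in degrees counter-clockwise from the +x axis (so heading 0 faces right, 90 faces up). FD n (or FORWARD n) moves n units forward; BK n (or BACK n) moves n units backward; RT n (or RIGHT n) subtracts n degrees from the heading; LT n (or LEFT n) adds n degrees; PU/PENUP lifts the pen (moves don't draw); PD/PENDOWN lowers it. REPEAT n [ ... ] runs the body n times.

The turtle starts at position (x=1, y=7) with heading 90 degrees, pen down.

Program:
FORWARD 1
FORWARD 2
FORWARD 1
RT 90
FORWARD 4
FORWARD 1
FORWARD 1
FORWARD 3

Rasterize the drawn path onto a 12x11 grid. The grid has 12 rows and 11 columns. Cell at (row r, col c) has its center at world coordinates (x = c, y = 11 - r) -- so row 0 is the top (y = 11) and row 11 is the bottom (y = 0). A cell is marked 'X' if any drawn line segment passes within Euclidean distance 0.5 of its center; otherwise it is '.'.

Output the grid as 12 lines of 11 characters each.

Answer: .XXXXXXXXXX
.X.........
.X.........
.X.........
.X.........
...........
...........
...........
...........
...........
...........
...........

Derivation:
Segment 0: (1,7) -> (1,8)
Segment 1: (1,8) -> (1,10)
Segment 2: (1,10) -> (1,11)
Segment 3: (1,11) -> (5,11)
Segment 4: (5,11) -> (6,11)
Segment 5: (6,11) -> (7,11)
Segment 6: (7,11) -> (10,11)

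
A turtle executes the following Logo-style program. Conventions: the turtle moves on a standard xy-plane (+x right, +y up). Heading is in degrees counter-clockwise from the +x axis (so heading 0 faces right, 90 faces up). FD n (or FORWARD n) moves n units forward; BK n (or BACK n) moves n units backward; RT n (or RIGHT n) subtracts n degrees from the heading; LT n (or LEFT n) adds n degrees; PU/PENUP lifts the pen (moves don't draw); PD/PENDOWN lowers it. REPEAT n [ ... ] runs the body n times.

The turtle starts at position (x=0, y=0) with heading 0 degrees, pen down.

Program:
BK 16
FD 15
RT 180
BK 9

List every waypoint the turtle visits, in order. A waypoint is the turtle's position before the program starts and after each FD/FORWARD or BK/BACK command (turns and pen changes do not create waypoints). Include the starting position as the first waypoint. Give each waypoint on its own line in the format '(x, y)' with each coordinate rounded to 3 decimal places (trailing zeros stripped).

Answer: (0, 0)
(-16, 0)
(-1, 0)
(8, 0)

Derivation:
Executing turtle program step by step:
Start: pos=(0,0), heading=0, pen down
BK 16: (0,0) -> (-16,0) [heading=0, draw]
FD 15: (-16,0) -> (-1,0) [heading=0, draw]
RT 180: heading 0 -> 180
BK 9: (-1,0) -> (8,0) [heading=180, draw]
Final: pos=(8,0), heading=180, 3 segment(s) drawn
Waypoints (4 total):
(0, 0)
(-16, 0)
(-1, 0)
(8, 0)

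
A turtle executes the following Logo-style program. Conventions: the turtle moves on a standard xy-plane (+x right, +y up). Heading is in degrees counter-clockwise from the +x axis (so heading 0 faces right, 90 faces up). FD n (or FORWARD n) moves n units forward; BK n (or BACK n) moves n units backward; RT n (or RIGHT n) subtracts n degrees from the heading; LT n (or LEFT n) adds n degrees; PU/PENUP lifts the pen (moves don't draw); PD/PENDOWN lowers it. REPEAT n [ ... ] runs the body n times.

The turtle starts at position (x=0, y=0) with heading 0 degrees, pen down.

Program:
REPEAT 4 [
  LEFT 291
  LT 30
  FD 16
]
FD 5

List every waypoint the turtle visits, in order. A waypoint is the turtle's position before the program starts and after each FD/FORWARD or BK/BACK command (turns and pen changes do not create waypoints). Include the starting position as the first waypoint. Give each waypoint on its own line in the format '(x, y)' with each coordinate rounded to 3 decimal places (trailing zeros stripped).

Executing turtle program step by step:
Start: pos=(0,0), heading=0, pen down
REPEAT 4 [
  -- iteration 1/4 --
  LT 291: heading 0 -> 291
  LT 30: heading 291 -> 321
  FD 16: (0,0) -> (12.434,-10.069) [heading=321, draw]
  -- iteration 2/4 --
  LT 291: heading 321 -> 252
  LT 30: heading 252 -> 282
  FD 16: (12.434,-10.069) -> (15.761,-25.719) [heading=282, draw]
  -- iteration 3/4 --
  LT 291: heading 282 -> 213
  LT 30: heading 213 -> 243
  FD 16: (15.761,-25.719) -> (8.497,-39.976) [heading=243, draw]
  -- iteration 4/4 --
  LT 291: heading 243 -> 174
  LT 30: heading 174 -> 204
  FD 16: (8.497,-39.976) -> (-6.12,-46.483) [heading=204, draw]
]
FD 5: (-6.12,-46.483) -> (-10.687,-48.517) [heading=204, draw]
Final: pos=(-10.687,-48.517), heading=204, 5 segment(s) drawn
Waypoints (6 total):
(0, 0)
(12.434, -10.069)
(15.761, -25.719)
(8.497, -39.976)
(-6.12, -46.483)
(-10.687, -48.517)

Answer: (0, 0)
(12.434, -10.069)
(15.761, -25.719)
(8.497, -39.976)
(-6.12, -46.483)
(-10.687, -48.517)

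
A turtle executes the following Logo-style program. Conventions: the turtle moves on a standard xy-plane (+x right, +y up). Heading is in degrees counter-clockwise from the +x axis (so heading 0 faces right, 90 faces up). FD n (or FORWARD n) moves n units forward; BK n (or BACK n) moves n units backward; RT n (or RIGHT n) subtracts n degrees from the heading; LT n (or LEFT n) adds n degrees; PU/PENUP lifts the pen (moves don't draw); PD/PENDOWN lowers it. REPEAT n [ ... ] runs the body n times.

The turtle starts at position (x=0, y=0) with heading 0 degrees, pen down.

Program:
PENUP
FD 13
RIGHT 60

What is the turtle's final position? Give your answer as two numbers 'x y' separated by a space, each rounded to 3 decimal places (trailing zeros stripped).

Executing turtle program step by step:
Start: pos=(0,0), heading=0, pen down
PU: pen up
FD 13: (0,0) -> (13,0) [heading=0, move]
RT 60: heading 0 -> 300
Final: pos=(13,0), heading=300, 0 segment(s) drawn

Answer: 13 0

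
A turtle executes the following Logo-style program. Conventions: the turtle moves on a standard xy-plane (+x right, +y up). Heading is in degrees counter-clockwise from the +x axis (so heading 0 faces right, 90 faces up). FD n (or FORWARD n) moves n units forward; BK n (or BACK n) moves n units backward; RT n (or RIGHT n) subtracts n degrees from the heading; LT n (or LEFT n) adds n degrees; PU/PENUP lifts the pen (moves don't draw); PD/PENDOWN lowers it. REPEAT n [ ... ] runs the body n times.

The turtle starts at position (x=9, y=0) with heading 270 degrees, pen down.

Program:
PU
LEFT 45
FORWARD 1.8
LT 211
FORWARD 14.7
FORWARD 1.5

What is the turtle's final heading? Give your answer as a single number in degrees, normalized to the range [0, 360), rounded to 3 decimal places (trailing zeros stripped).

Executing turtle program step by step:
Start: pos=(9,0), heading=270, pen down
PU: pen up
LT 45: heading 270 -> 315
FD 1.8: (9,0) -> (10.273,-1.273) [heading=315, move]
LT 211: heading 315 -> 166
FD 14.7: (10.273,-1.273) -> (-3.991,2.283) [heading=166, move]
FD 1.5: (-3.991,2.283) -> (-5.446,2.646) [heading=166, move]
Final: pos=(-5.446,2.646), heading=166, 0 segment(s) drawn

Answer: 166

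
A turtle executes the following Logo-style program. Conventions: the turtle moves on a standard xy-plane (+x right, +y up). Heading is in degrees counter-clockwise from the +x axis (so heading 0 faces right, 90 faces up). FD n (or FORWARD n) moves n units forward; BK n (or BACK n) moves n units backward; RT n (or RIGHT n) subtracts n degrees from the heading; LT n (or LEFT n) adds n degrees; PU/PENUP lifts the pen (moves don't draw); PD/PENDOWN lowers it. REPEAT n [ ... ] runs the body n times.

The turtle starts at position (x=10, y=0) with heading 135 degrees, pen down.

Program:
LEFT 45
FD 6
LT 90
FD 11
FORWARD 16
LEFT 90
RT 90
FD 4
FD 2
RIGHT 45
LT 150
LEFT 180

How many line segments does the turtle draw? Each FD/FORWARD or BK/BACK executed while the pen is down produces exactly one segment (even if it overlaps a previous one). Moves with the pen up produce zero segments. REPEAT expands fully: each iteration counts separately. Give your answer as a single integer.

Answer: 5

Derivation:
Executing turtle program step by step:
Start: pos=(10,0), heading=135, pen down
LT 45: heading 135 -> 180
FD 6: (10,0) -> (4,0) [heading=180, draw]
LT 90: heading 180 -> 270
FD 11: (4,0) -> (4,-11) [heading=270, draw]
FD 16: (4,-11) -> (4,-27) [heading=270, draw]
LT 90: heading 270 -> 0
RT 90: heading 0 -> 270
FD 4: (4,-27) -> (4,-31) [heading=270, draw]
FD 2: (4,-31) -> (4,-33) [heading=270, draw]
RT 45: heading 270 -> 225
LT 150: heading 225 -> 15
LT 180: heading 15 -> 195
Final: pos=(4,-33), heading=195, 5 segment(s) drawn
Segments drawn: 5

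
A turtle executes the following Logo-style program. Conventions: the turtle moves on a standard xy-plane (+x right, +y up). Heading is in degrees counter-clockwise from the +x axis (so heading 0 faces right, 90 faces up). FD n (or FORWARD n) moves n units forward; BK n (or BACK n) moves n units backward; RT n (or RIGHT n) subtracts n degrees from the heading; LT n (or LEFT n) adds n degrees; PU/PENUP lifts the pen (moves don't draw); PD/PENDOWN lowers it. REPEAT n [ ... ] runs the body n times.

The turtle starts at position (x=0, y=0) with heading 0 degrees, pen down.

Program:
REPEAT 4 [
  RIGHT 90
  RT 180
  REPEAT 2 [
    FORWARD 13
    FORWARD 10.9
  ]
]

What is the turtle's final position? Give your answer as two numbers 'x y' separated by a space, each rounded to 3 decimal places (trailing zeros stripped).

Executing turtle program step by step:
Start: pos=(0,0), heading=0, pen down
REPEAT 4 [
  -- iteration 1/4 --
  RT 90: heading 0 -> 270
  RT 180: heading 270 -> 90
  REPEAT 2 [
    -- iteration 1/2 --
    FD 13: (0,0) -> (0,13) [heading=90, draw]
    FD 10.9: (0,13) -> (0,23.9) [heading=90, draw]
    -- iteration 2/2 --
    FD 13: (0,23.9) -> (0,36.9) [heading=90, draw]
    FD 10.9: (0,36.9) -> (0,47.8) [heading=90, draw]
  ]
  -- iteration 2/4 --
  RT 90: heading 90 -> 0
  RT 180: heading 0 -> 180
  REPEAT 2 [
    -- iteration 1/2 --
    FD 13: (0,47.8) -> (-13,47.8) [heading=180, draw]
    FD 10.9: (-13,47.8) -> (-23.9,47.8) [heading=180, draw]
    -- iteration 2/2 --
    FD 13: (-23.9,47.8) -> (-36.9,47.8) [heading=180, draw]
    FD 10.9: (-36.9,47.8) -> (-47.8,47.8) [heading=180, draw]
  ]
  -- iteration 3/4 --
  RT 90: heading 180 -> 90
  RT 180: heading 90 -> 270
  REPEAT 2 [
    -- iteration 1/2 --
    FD 13: (-47.8,47.8) -> (-47.8,34.8) [heading=270, draw]
    FD 10.9: (-47.8,34.8) -> (-47.8,23.9) [heading=270, draw]
    -- iteration 2/2 --
    FD 13: (-47.8,23.9) -> (-47.8,10.9) [heading=270, draw]
    FD 10.9: (-47.8,10.9) -> (-47.8,0) [heading=270, draw]
  ]
  -- iteration 4/4 --
  RT 90: heading 270 -> 180
  RT 180: heading 180 -> 0
  REPEAT 2 [
    -- iteration 1/2 --
    FD 13: (-47.8,0) -> (-34.8,0) [heading=0, draw]
    FD 10.9: (-34.8,0) -> (-23.9,0) [heading=0, draw]
    -- iteration 2/2 --
    FD 13: (-23.9,0) -> (-10.9,0) [heading=0, draw]
    FD 10.9: (-10.9,0) -> (0,0) [heading=0, draw]
  ]
]
Final: pos=(0,0), heading=0, 16 segment(s) drawn

Answer: 0 0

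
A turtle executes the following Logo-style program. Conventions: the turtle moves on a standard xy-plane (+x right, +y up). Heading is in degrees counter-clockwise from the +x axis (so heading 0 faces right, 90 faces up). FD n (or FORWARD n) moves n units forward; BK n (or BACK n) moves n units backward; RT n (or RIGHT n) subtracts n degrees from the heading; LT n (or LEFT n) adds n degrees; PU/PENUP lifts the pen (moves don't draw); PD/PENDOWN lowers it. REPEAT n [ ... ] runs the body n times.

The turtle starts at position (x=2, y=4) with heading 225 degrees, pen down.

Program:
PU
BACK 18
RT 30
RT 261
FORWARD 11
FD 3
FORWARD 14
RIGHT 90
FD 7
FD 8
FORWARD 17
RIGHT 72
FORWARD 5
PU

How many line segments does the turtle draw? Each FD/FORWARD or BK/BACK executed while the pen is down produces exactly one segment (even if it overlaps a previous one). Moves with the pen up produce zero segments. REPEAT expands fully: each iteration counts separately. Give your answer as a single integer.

Answer: 0

Derivation:
Executing turtle program step by step:
Start: pos=(2,4), heading=225, pen down
PU: pen up
BK 18: (2,4) -> (14.728,16.728) [heading=225, move]
RT 30: heading 225 -> 195
RT 261: heading 195 -> 294
FD 11: (14.728,16.728) -> (19.202,6.679) [heading=294, move]
FD 3: (19.202,6.679) -> (20.422,3.938) [heading=294, move]
FD 14: (20.422,3.938) -> (26.117,-8.851) [heading=294, move]
RT 90: heading 294 -> 204
FD 7: (26.117,-8.851) -> (19.722,-11.699) [heading=204, move]
FD 8: (19.722,-11.699) -> (12.413,-14.952) [heading=204, move]
FD 17: (12.413,-14.952) -> (-3.117,-21.867) [heading=204, move]
RT 72: heading 204 -> 132
FD 5: (-3.117,-21.867) -> (-6.463,-18.151) [heading=132, move]
PU: pen up
Final: pos=(-6.463,-18.151), heading=132, 0 segment(s) drawn
Segments drawn: 0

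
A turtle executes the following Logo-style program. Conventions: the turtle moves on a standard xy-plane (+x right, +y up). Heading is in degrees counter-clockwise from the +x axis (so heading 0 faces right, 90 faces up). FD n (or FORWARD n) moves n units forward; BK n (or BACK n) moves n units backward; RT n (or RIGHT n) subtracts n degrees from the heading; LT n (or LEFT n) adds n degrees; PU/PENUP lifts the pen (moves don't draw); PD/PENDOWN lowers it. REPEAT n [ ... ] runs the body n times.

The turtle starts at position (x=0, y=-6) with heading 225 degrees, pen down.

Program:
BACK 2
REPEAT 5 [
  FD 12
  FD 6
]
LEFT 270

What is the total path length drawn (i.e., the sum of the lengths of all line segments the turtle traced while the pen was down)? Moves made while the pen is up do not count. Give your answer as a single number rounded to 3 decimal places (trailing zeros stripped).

Executing turtle program step by step:
Start: pos=(0,-6), heading=225, pen down
BK 2: (0,-6) -> (1.414,-4.586) [heading=225, draw]
REPEAT 5 [
  -- iteration 1/5 --
  FD 12: (1.414,-4.586) -> (-7.071,-13.071) [heading=225, draw]
  FD 6: (-7.071,-13.071) -> (-11.314,-17.314) [heading=225, draw]
  -- iteration 2/5 --
  FD 12: (-11.314,-17.314) -> (-19.799,-25.799) [heading=225, draw]
  FD 6: (-19.799,-25.799) -> (-24.042,-30.042) [heading=225, draw]
  -- iteration 3/5 --
  FD 12: (-24.042,-30.042) -> (-32.527,-38.527) [heading=225, draw]
  FD 6: (-32.527,-38.527) -> (-36.77,-42.77) [heading=225, draw]
  -- iteration 4/5 --
  FD 12: (-36.77,-42.77) -> (-45.255,-51.255) [heading=225, draw]
  FD 6: (-45.255,-51.255) -> (-49.497,-55.497) [heading=225, draw]
  -- iteration 5/5 --
  FD 12: (-49.497,-55.497) -> (-57.983,-63.983) [heading=225, draw]
  FD 6: (-57.983,-63.983) -> (-62.225,-68.225) [heading=225, draw]
]
LT 270: heading 225 -> 135
Final: pos=(-62.225,-68.225), heading=135, 11 segment(s) drawn

Segment lengths:
  seg 1: (0,-6) -> (1.414,-4.586), length = 2
  seg 2: (1.414,-4.586) -> (-7.071,-13.071), length = 12
  seg 3: (-7.071,-13.071) -> (-11.314,-17.314), length = 6
  seg 4: (-11.314,-17.314) -> (-19.799,-25.799), length = 12
  seg 5: (-19.799,-25.799) -> (-24.042,-30.042), length = 6
  seg 6: (-24.042,-30.042) -> (-32.527,-38.527), length = 12
  seg 7: (-32.527,-38.527) -> (-36.77,-42.77), length = 6
  seg 8: (-36.77,-42.77) -> (-45.255,-51.255), length = 12
  seg 9: (-45.255,-51.255) -> (-49.497,-55.497), length = 6
  seg 10: (-49.497,-55.497) -> (-57.983,-63.983), length = 12
  seg 11: (-57.983,-63.983) -> (-62.225,-68.225), length = 6
Total = 92

Answer: 92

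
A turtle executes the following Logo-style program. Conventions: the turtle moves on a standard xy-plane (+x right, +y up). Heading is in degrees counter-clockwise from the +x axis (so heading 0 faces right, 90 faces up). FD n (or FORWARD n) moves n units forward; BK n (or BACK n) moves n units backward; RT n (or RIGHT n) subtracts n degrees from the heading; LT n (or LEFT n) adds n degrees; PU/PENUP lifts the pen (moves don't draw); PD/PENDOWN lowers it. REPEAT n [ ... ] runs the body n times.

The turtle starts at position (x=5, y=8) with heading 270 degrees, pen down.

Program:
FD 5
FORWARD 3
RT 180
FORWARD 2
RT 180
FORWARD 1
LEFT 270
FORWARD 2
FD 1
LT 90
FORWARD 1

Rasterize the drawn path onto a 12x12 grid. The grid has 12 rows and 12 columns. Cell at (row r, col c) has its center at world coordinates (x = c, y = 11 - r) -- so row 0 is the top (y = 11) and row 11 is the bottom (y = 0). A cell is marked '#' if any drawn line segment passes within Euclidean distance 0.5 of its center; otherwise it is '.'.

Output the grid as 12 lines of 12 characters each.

Answer: ............
............
............
.....#......
.....#......
.....#......
.....#......
.....#......
.....#......
.....#......
..####......
..#..#......

Derivation:
Segment 0: (5,8) -> (5,3)
Segment 1: (5,3) -> (5,0)
Segment 2: (5,0) -> (5,2)
Segment 3: (5,2) -> (5,1)
Segment 4: (5,1) -> (3,1)
Segment 5: (3,1) -> (2,1)
Segment 6: (2,1) -> (2,0)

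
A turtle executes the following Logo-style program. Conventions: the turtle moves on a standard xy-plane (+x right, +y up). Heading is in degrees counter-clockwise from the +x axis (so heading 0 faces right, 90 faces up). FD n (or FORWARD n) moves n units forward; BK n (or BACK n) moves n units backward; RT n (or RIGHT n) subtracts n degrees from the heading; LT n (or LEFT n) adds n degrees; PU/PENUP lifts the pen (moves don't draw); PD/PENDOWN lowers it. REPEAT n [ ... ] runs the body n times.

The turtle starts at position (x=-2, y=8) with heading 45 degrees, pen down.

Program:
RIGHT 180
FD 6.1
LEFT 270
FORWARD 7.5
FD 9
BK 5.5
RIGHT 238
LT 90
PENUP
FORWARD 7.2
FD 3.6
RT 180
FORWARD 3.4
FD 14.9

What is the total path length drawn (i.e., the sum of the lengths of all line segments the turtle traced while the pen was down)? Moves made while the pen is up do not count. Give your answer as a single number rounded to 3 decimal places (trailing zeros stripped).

Answer: 28.1

Derivation:
Executing turtle program step by step:
Start: pos=(-2,8), heading=45, pen down
RT 180: heading 45 -> 225
FD 6.1: (-2,8) -> (-6.313,3.687) [heading=225, draw]
LT 270: heading 225 -> 135
FD 7.5: (-6.313,3.687) -> (-11.617,8.99) [heading=135, draw]
FD 9: (-11.617,8.99) -> (-17.981,15.354) [heading=135, draw]
BK 5.5: (-17.981,15.354) -> (-14.092,11.465) [heading=135, draw]
RT 238: heading 135 -> 257
LT 90: heading 257 -> 347
PU: pen up
FD 7.2: (-14.092,11.465) -> (-7.076,9.845) [heading=347, move]
FD 3.6: (-7.076,9.845) -> (-3.568,9.035) [heading=347, move]
RT 180: heading 347 -> 167
FD 3.4: (-3.568,9.035) -> (-6.881,9.8) [heading=167, move]
FD 14.9: (-6.881,9.8) -> (-21.399,13.152) [heading=167, move]
Final: pos=(-21.399,13.152), heading=167, 4 segment(s) drawn

Segment lengths:
  seg 1: (-2,8) -> (-6.313,3.687), length = 6.1
  seg 2: (-6.313,3.687) -> (-11.617,8.99), length = 7.5
  seg 3: (-11.617,8.99) -> (-17.981,15.354), length = 9
  seg 4: (-17.981,15.354) -> (-14.092,11.465), length = 5.5
Total = 28.1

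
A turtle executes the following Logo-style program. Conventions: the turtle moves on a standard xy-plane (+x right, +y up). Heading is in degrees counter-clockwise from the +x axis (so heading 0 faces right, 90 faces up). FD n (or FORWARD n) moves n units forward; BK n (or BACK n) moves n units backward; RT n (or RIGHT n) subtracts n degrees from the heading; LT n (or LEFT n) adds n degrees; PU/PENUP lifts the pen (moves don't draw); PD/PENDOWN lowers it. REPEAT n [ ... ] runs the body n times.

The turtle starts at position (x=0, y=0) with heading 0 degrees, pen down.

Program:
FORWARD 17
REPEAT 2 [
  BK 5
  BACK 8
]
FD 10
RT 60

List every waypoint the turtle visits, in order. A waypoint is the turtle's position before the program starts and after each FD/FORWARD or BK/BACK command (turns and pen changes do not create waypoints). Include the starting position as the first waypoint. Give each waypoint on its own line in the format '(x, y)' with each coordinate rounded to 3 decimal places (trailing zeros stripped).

Executing turtle program step by step:
Start: pos=(0,0), heading=0, pen down
FD 17: (0,0) -> (17,0) [heading=0, draw]
REPEAT 2 [
  -- iteration 1/2 --
  BK 5: (17,0) -> (12,0) [heading=0, draw]
  BK 8: (12,0) -> (4,0) [heading=0, draw]
  -- iteration 2/2 --
  BK 5: (4,0) -> (-1,0) [heading=0, draw]
  BK 8: (-1,0) -> (-9,0) [heading=0, draw]
]
FD 10: (-9,0) -> (1,0) [heading=0, draw]
RT 60: heading 0 -> 300
Final: pos=(1,0), heading=300, 6 segment(s) drawn
Waypoints (7 total):
(0, 0)
(17, 0)
(12, 0)
(4, 0)
(-1, 0)
(-9, 0)
(1, 0)

Answer: (0, 0)
(17, 0)
(12, 0)
(4, 0)
(-1, 0)
(-9, 0)
(1, 0)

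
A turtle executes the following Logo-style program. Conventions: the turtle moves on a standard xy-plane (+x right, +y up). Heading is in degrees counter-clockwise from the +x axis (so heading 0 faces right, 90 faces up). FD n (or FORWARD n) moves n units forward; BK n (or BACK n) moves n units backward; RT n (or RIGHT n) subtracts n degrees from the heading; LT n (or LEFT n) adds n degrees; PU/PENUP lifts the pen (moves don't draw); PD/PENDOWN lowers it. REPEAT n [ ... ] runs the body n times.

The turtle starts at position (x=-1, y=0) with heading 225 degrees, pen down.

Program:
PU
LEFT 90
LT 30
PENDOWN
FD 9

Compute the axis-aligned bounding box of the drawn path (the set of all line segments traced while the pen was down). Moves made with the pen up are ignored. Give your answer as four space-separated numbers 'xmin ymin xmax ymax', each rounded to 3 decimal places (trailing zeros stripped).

Executing turtle program step by step:
Start: pos=(-1,0), heading=225, pen down
PU: pen up
LT 90: heading 225 -> 315
LT 30: heading 315 -> 345
PD: pen down
FD 9: (-1,0) -> (7.693,-2.329) [heading=345, draw]
Final: pos=(7.693,-2.329), heading=345, 1 segment(s) drawn

Segment endpoints: x in {-1, 7.693}, y in {-2.329, 0}
xmin=-1, ymin=-2.329, xmax=7.693, ymax=0

Answer: -1 -2.329 7.693 0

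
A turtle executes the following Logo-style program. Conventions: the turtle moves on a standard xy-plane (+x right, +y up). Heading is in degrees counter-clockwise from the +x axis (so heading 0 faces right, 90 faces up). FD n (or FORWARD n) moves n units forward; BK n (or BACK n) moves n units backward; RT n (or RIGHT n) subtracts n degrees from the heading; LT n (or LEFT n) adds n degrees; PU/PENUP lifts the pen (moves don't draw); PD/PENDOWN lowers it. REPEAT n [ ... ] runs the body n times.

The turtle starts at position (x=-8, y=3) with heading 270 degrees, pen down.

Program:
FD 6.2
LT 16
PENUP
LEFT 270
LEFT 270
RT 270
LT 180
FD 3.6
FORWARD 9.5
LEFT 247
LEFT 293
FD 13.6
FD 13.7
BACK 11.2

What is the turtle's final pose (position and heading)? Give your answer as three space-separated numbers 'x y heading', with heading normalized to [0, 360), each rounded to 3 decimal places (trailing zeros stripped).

Executing turtle program step by step:
Start: pos=(-8,3), heading=270, pen down
FD 6.2: (-8,3) -> (-8,-3.2) [heading=270, draw]
LT 16: heading 270 -> 286
PU: pen up
LT 270: heading 286 -> 196
LT 270: heading 196 -> 106
RT 270: heading 106 -> 196
LT 180: heading 196 -> 16
FD 3.6: (-8,-3.2) -> (-4.539,-2.208) [heading=16, move]
FD 9.5: (-4.539,-2.208) -> (4.593,0.411) [heading=16, move]
LT 247: heading 16 -> 263
LT 293: heading 263 -> 196
FD 13.6: (4.593,0.411) -> (-8.481,-3.338) [heading=196, move]
FD 13.7: (-8.481,-3.338) -> (-21.65,-7.114) [heading=196, move]
BK 11.2: (-21.65,-7.114) -> (-10.884,-4.027) [heading=196, move]
Final: pos=(-10.884,-4.027), heading=196, 1 segment(s) drawn

Answer: -10.884 -4.027 196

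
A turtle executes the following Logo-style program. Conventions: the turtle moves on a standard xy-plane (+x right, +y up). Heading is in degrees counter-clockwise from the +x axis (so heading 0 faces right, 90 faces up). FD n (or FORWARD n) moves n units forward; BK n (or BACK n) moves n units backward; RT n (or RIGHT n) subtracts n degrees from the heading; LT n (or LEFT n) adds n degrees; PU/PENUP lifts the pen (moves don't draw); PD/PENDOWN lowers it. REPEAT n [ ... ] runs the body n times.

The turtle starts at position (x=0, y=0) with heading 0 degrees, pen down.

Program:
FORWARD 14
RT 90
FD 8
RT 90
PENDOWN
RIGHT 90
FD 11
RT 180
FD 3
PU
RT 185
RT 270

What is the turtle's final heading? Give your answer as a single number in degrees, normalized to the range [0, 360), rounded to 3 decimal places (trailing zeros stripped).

Answer: 175

Derivation:
Executing turtle program step by step:
Start: pos=(0,0), heading=0, pen down
FD 14: (0,0) -> (14,0) [heading=0, draw]
RT 90: heading 0 -> 270
FD 8: (14,0) -> (14,-8) [heading=270, draw]
RT 90: heading 270 -> 180
PD: pen down
RT 90: heading 180 -> 90
FD 11: (14,-8) -> (14,3) [heading=90, draw]
RT 180: heading 90 -> 270
FD 3: (14,3) -> (14,0) [heading=270, draw]
PU: pen up
RT 185: heading 270 -> 85
RT 270: heading 85 -> 175
Final: pos=(14,0), heading=175, 4 segment(s) drawn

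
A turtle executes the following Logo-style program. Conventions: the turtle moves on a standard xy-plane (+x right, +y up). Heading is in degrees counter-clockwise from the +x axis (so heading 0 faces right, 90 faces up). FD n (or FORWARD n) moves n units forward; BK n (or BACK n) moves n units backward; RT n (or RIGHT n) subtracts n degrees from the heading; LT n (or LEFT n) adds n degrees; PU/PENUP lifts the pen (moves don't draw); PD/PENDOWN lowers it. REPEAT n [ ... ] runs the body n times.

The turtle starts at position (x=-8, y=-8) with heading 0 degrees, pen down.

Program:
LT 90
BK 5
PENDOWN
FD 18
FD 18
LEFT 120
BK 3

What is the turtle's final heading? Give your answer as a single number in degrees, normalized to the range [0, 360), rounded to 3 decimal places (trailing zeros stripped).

Answer: 210

Derivation:
Executing turtle program step by step:
Start: pos=(-8,-8), heading=0, pen down
LT 90: heading 0 -> 90
BK 5: (-8,-8) -> (-8,-13) [heading=90, draw]
PD: pen down
FD 18: (-8,-13) -> (-8,5) [heading=90, draw]
FD 18: (-8,5) -> (-8,23) [heading=90, draw]
LT 120: heading 90 -> 210
BK 3: (-8,23) -> (-5.402,24.5) [heading=210, draw]
Final: pos=(-5.402,24.5), heading=210, 4 segment(s) drawn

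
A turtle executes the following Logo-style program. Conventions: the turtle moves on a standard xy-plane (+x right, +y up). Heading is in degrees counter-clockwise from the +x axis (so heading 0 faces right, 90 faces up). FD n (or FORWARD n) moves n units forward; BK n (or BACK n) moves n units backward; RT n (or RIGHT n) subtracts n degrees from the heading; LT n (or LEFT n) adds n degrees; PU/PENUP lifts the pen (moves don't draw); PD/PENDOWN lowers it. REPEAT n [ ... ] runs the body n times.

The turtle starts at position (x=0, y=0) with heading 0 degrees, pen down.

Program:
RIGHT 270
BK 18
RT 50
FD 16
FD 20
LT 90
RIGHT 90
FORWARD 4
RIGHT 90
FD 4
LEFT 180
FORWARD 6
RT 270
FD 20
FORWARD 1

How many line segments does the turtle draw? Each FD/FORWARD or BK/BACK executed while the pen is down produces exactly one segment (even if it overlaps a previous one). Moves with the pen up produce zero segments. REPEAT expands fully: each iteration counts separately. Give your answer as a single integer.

Answer: 8

Derivation:
Executing turtle program step by step:
Start: pos=(0,0), heading=0, pen down
RT 270: heading 0 -> 90
BK 18: (0,0) -> (0,-18) [heading=90, draw]
RT 50: heading 90 -> 40
FD 16: (0,-18) -> (12.257,-7.715) [heading=40, draw]
FD 20: (12.257,-7.715) -> (27.578,5.14) [heading=40, draw]
LT 90: heading 40 -> 130
RT 90: heading 130 -> 40
FD 4: (27.578,5.14) -> (30.642,7.712) [heading=40, draw]
RT 90: heading 40 -> 310
FD 4: (30.642,7.712) -> (33.213,4.647) [heading=310, draw]
LT 180: heading 310 -> 130
FD 6: (33.213,4.647) -> (29.356,9.244) [heading=130, draw]
RT 270: heading 130 -> 220
FD 20: (29.356,9.244) -> (14.035,-3.612) [heading=220, draw]
FD 1: (14.035,-3.612) -> (13.269,-4.255) [heading=220, draw]
Final: pos=(13.269,-4.255), heading=220, 8 segment(s) drawn
Segments drawn: 8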